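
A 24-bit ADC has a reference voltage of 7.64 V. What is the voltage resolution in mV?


The resolution (LSB) of an ADC is Vref / 2^n.
LSB = 7.64 / 2^24
LSB = 7.64 / 16777216
LSB = 4.6e-07 V = 0.00045538 mV

0.00045538 mV


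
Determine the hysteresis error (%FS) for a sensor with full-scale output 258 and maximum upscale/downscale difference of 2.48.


Hysteresis = (max difference / full scale) * 100%.
H = (2.48 / 258) * 100
H = 0.961 %FS

0.961 %FS


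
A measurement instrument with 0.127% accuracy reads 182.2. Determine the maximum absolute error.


Absolute error = (accuracy% / 100) * reading.
Error = (0.127 / 100) * 182.2
Error = 0.00127 * 182.2
Error = 0.2314

0.2314


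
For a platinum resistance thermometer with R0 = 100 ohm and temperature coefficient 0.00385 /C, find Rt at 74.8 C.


The RTD equation: Rt = R0 * (1 + alpha * T).
Rt = 100 * (1 + 0.00385 * 74.8)
Rt = 100 * (1 + 0.28798)
Rt = 100 * 1.28798
Rt = 128.798 ohm

128.798 ohm


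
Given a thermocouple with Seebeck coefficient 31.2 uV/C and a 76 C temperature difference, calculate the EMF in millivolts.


The thermocouple output V = sensitivity * dT.
V = 31.2 uV/C * 76 C
V = 2371.2 uV
V = 2.371 mV

2.371 mV


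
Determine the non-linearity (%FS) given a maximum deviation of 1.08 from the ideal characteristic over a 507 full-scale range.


Linearity error = (max deviation / full scale) * 100%.
Linearity = (1.08 / 507) * 100
Linearity = 0.213 %FS

0.213 %FS


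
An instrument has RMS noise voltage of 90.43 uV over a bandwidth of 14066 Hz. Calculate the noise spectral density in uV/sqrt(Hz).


Noise spectral density = Vrms / sqrt(BW).
NSD = 90.43 / sqrt(14066)
NSD = 90.43 / 118.6002
NSD = 0.7625 uV/sqrt(Hz)

0.7625 uV/sqrt(Hz)


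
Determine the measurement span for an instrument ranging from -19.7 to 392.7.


Span = upper range - lower range.
Span = 392.7 - (-19.7)
Span = 412.4

412.4


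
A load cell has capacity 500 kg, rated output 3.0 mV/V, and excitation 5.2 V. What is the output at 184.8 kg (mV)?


Vout = rated_output * Vex * (load / capacity).
Vout = 3.0 * 5.2 * (184.8 / 500)
Vout = 3.0 * 5.2 * 0.3696
Vout = 5.766 mV

5.766 mV


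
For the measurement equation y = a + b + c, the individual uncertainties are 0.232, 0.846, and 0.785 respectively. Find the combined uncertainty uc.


For a sum of independent quantities, uc = sqrt(u1^2 + u2^2 + u3^2).
uc = sqrt(0.232^2 + 0.846^2 + 0.785^2)
uc = sqrt(0.053824 + 0.715716 + 0.616225)
uc = 1.1772

1.1772


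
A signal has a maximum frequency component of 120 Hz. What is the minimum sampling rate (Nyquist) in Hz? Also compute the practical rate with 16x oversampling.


By Nyquist theorem, fs_min = 2 * fmax.
fs_min = 2 * 120 = 240 Hz
Practical rate = 16 * fs_min = 16 * 240 = 3840 Hz

fs_min = 240 Hz, fs_practical = 3840 Hz


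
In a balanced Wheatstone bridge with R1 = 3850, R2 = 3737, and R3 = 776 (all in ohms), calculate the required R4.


At balance: R1*R4 = R2*R3, so R4 = R2*R3/R1.
R4 = 3737 * 776 / 3850
R4 = 2899912 / 3850
R4 = 753.22 ohm

753.22 ohm


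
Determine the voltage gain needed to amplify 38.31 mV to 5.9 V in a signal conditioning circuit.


Gain = Vout / Vin (converting to same units).
G = 5.9 V / 38.31 mV
G = 5900.0 mV / 38.31 mV
G = 154.01

154.01


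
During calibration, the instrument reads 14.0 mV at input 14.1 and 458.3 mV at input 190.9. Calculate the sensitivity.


Sensitivity = (y2 - y1) / (x2 - x1).
S = (458.3 - 14.0) / (190.9 - 14.1)
S = 444.3 / 176.8
S = 2.513 mV/unit

2.513 mV/unit


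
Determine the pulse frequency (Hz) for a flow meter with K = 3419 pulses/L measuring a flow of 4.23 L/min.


Frequency = K * Q / 60 (converting L/min to L/s).
f = 3419 * 4.23 / 60
f = 14462.37 / 60
f = 241.04 Hz

241.04 Hz


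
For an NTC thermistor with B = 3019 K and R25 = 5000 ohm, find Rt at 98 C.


NTC thermistor equation: Rt = R25 * exp(B * (1/T - 1/T25)).
T in Kelvin: 371.15 K, T25 = 298.15 K
1/T - 1/T25 = 1/371.15 - 1/298.15 = -0.00065969
B * (1/T - 1/T25) = 3019 * -0.00065969 = -1.9916
Rt = 5000 * exp(-1.9916) = 682.4 ohm

682.4 ohm


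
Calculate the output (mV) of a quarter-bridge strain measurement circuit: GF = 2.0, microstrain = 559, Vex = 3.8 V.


Quarter bridge output: Vout = (GF * epsilon * Vex) / 4.
Vout = (2.0 * 559e-6 * 3.8) / 4
Vout = 0.0042484 / 4 V
Vout = 0.0010621 V = 1.0621 mV

1.0621 mV


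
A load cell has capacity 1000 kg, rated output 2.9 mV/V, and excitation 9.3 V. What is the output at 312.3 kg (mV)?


Vout = rated_output * Vex * (load / capacity).
Vout = 2.9 * 9.3 * (312.3 / 1000)
Vout = 2.9 * 9.3 * 0.3123
Vout = 8.423 mV

8.423 mV


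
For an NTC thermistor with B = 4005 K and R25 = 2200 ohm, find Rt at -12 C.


NTC thermistor equation: Rt = R25 * exp(B * (1/T - 1/T25)).
T in Kelvin: 261.15 K, T25 = 298.15 K
1/T - 1/T25 = 1/261.15 - 1/298.15 = 0.0004752
B * (1/T - 1/T25) = 4005 * 0.0004752 = 1.9032
Rt = 2200 * exp(1.9032) = 14755.8 ohm

14755.8 ohm


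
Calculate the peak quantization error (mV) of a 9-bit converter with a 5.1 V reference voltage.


The maximum quantization error is +/- LSB/2.
LSB = Vref / 2^n = 5.1 / 512 = 0.00996094 V
Max error = LSB / 2 = 0.00996094 / 2 = 0.00498047 V
Max error = 4.9805 mV

4.9805 mV


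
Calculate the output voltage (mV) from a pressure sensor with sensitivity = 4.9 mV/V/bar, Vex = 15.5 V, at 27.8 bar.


Output = sensitivity * Vex * P.
Vout = 4.9 * 15.5 * 27.8
Vout = 75.95 * 27.8
Vout = 2111.41 mV

2111.41 mV


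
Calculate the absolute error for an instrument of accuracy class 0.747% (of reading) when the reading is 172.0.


Absolute error = (accuracy% / 100) * reading.
Error = (0.747 / 100) * 172.0
Error = 0.00747 * 172.0
Error = 1.2848

1.2848


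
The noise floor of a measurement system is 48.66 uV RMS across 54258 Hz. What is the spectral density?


Noise spectral density = Vrms / sqrt(BW).
NSD = 48.66 / sqrt(54258)
NSD = 48.66 / 232.9335
NSD = 0.2089 uV/sqrt(Hz)

0.2089 uV/sqrt(Hz)


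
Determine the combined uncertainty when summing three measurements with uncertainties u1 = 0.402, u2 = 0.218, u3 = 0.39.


For a sum of independent quantities, uc = sqrt(u1^2 + u2^2 + u3^2).
uc = sqrt(0.402^2 + 0.218^2 + 0.39^2)
uc = sqrt(0.161604 + 0.047524 + 0.1521)
uc = 0.601

0.601


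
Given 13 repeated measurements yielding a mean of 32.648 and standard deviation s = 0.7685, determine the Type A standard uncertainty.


The standard uncertainty for Type A evaluation is u = s / sqrt(n).
u = 0.7685 / sqrt(13)
u = 0.7685 / 3.6056
u = 0.2131

0.2131


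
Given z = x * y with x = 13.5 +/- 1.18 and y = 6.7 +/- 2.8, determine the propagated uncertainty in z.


For a product z = x*y, the relative uncertainty is:
uz/z = sqrt((ux/x)^2 + (uy/y)^2)
Relative uncertainties: ux/x = 1.18/13.5 = 0.087407
uy/y = 2.8/6.7 = 0.41791
z = 13.5 * 6.7 = 90.5
uz = 90.5 * sqrt(0.087407^2 + 0.41791^2) = 38.618

38.618


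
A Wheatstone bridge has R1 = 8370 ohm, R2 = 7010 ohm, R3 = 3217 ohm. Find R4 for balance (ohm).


At balance: R1*R4 = R2*R3, so R4 = R2*R3/R1.
R4 = 7010 * 3217 / 8370
R4 = 22551170 / 8370
R4 = 2694.29 ohm

2694.29 ohm


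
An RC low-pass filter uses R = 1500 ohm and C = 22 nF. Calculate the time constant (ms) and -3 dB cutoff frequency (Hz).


Time constant: tau = R * C.
tau = 1500 * 2.20e-08 = 3.3e-05 s
tau = 0.033 ms
Cutoff frequency: fc = 1 / (2*pi*R*C).
fc = 1 / (2*pi*3.3e-05) = 4822.88 Hz

tau = 0.033 ms, fc = 4822.88 Hz


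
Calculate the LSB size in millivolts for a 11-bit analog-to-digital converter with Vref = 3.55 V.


The resolution (LSB) of an ADC is Vref / 2^n.
LSB = 3.55 / 2^11
LSB = 3.55 / 2048
LSB = 0.0017334 V = 1.73339844 mV

1.73339844 mV


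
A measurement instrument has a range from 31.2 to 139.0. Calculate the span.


Span = upper range - lower range.
Span = 139.0 - (31.2)
Span = 107.8

107.8


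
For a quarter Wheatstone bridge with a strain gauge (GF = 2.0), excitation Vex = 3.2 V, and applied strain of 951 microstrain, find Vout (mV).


Quarter bridge output: Vout = (GF * epsilon * Vex) / 4.
Vout = (2.0 * 951e-6 * 3.2) / 4
Vout = 0.0060864 / 4 V
Vout = 0.0015216 V = 1.5216 mV

1.5216 mV


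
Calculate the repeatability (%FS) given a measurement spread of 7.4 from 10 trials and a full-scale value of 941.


Repeatability = (spread / full scale) * 100%.
R = (7.4 / 941) * 100
R = 0.786 %FS

0.786 %FS


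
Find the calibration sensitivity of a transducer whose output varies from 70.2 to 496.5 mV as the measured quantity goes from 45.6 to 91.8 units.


Sensitivity = (y2 - y1) / (x2 - x1).
S = (496.5 - 70.2) / (91.8 - 45.6)
S = 426.3 / 46.2
S = 9.2273 mV/unit

9.2273 mV/unit


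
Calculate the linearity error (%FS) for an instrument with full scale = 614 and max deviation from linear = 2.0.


Linearity error = (max deviation / full scale) * 100%.
Linearity = (2.0 / 614) * 100
Linearity = 0.326 %FS

0.326 %FS


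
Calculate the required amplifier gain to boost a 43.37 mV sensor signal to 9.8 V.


Gain = Vout / Vin (converting to same units).
G = 9.8 V / 43.37 mV
G = 9800.0 mV / 43.37 mV
G = 225.96

225.96


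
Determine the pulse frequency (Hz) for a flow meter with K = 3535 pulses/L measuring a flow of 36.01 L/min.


Frequency = K * Q / 60 (converting L/min to L/s).
f = 3535 * 36.01 / 60
f = 127295.35 / 60
f = 2121.59 Hz

2121.59 Hz


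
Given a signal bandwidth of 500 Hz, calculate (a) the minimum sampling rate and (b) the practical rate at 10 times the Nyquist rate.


By Nyquist theorem, fs_min = 2 * fmax.
fs_min = 2 * 500 = 1000 Hz
Practical rate = 10 * fs_min = 10 * 1000 = 10000 Hz

fs_min = 1000 Hz, fs_practical = 10000 Hz


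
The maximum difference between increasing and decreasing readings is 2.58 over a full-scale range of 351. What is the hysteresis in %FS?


Hysteresis = (max difference / full scale) * 100%.
H = (2.58 / 351) * 100
H = 0.735 %FS

0.735 %FS


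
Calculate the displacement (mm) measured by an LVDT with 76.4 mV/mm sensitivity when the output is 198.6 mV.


Displacement = Vout / sensitivity.
d = 198.6 / 76.4
d = 2.599 mm

2.599 mm


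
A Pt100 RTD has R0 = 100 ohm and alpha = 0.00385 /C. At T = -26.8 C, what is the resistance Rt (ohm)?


The RTD equation: Rt = R0 * (1 + alpha * T).
Rt = 100 * (1 + 0.00385 * -26.8)
Rt = 100 * (1 + -0.10318)
Rt = 100 * 0.89682
Rt = 89.682 ohm

89.682 ohm


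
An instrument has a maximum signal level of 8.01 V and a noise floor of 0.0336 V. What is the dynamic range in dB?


Dynamic range = 20 * log10(Vmax / Vnoise).
DR = 20 * log10(8.01 / 0.0336)
DR = 20 * log10(238.39)
DR = 47.55 dB

47.55 dB


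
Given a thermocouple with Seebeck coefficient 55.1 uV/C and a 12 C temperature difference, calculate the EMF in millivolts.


The thermocouple output V = sensitivity * dT.
V = 55.1 uV/C * 12 C
V = 661.2 uV
V = 0.661 mV

0.661 mV


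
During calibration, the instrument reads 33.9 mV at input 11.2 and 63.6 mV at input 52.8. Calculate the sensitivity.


Sensitivity = (y2 - y1) / (x2 - x1).
S = (63.6 - 33.9) / (52.8 - 11.2)
S = 29.7 / 41.6
S = 0.7139 mV/unit

0.7139 mV/unit


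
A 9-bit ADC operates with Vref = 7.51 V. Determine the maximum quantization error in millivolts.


The maximum quantization error is +/- LSB/2.
LSB = Vref / 2^n = 7.51 / 512 = 0.01466797 V
Max error = LSB / 2 = 0.01466797 / 2 = 0.00733398 V
Max error = 7.334 mV

7.334 mV


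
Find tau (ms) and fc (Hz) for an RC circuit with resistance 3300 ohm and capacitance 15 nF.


Time constant: tau = R * C.
tau = 3300 * 1.50e-08 = 4.95e-05 s
tau = 0.0495 ms
Cutoff frequency: fc = 1 / (2*pi*R*C).
fc = 1 / (2*pi*4.95e-05) = 3215.25 Hz

tau = 0.0495 ms, fc = 3215.25 Hz


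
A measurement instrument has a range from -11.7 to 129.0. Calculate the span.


Span = upper range - lower range.
Span = 129.0 - (-11.7)
Span = 140.7

140.7


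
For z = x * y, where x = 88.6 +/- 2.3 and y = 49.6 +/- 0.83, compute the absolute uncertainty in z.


For a product z = x*y, the relative uncertainty is:
uz/z = sqrt((ux/x)^2 + (uy/y)^2)
Relative uncertainties: ux/x = 2.3/88.6 = 0.025959
uy/y = 0.83/49.6 = 0.016734
z = 88.6 * 49.6 = 4394.6
uz = 4394.6 * sqrt(0.025959^2 + 0.016734^2) = 135.728

135.728


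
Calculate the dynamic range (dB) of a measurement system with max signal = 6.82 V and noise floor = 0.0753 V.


Dynamic range = 20 * log10(Vmax / Vnoise).
DR = 20 * log10(6.82 / 0.0753)
DR = 20 * log10(90.57)
DR = 39.14 dB

39.14 dB


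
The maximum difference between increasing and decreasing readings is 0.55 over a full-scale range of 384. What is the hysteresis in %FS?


Hysteresis = (max difference / full scale) * 100%.
H = (0.55 / 384) * 100
H = 0.143 %FS

0.143 %FS


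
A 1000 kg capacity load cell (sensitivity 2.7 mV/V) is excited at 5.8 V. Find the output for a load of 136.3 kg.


Vout = rated_output * Vex * (load / capacity).
Vout = 2.7 * 5.8 * (136.3 / 1000)
Vout = 2.7 * 5.8 * 0.1363
Vout = 2.134 mV

2.134 mV


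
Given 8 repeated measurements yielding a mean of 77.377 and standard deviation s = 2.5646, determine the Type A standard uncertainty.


The standard uncertainty for Type A evaluation is u = s / sqrt(n).
u = 2.5646 / sqrt(8)
u = 2.5646 / 2.8284
u = 0.9067

0.9067


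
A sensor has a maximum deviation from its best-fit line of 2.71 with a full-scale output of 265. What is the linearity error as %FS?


Linearity error = (max deviation / full scale) * 100%.
Linearity = (2.71 / 265) * 100
Linearity = 1.023 %FS

1.023 %FS


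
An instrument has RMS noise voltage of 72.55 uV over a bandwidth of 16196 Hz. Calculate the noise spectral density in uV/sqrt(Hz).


Noise spectral density = Vrms / sqrt(BW).
NSD = 72.55 / sqrt(16196)
NSD = 72.55 / 127.2635
NSD = 0.5701 uV/sqrt(Hz)

0.5701 uV/sqrt(Hz)


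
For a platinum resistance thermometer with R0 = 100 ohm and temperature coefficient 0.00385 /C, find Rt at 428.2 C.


The RTD equation: Rt = R0 * (1 + alpha * T).
Rt = 100 * (1 + 0.00385 * 428.2)
Rt = 100 * (1 + 1.64857)
Rt = 100 * 2.64857
Rt = 264.857 ohm

264.857 ohm


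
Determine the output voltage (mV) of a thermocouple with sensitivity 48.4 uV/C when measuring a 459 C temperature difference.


The thermocouple output V = sensitivity * dT.
V = 48.4 uV/C * 459 C
V = 22215.6 uV
V = 22.216 mV

22.216 mV


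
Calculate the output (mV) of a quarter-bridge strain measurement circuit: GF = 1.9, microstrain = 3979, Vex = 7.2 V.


Quarter bridge output: Vout = (GF * epsilon * Vex) / 4.
Vout = (1.9 * 3979e-6 * 7.2) / 4
Vout = 0.05443272 / 4 V
Vout = 0.01360818 V = 13.6082 mV

13.6082 mV


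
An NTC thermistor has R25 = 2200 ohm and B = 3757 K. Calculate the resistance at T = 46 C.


NTC thermistor equation: Rt = R25 * exp(B * (1/T - 1/T25)).
T in Kelvin: 319.15 K, T25 = 298.15 K
1/T - 1/T25 = 1/319.15 - 1/298.15 = -0.00022069
B * (1/T - 1/T25) = 3757 * -0.00022069 = -0.8291
Rt = 2200 * exp(-0.8291) = 960.1 ohm

960.1 ohm


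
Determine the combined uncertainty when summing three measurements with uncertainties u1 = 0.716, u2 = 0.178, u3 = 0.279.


For a sum of independent quantities, uc = sqrt(u1^2 + u2^2 + u3^2).
uc = sqrt(0.716^2 + 0.178^2 + 0.279^2)
uc = sqrt(0.512656 + 0.031684 + 0.077841)
uc = 0.7888

0.7888


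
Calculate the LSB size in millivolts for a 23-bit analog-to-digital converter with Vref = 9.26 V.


The resolution (LSB) of an ADC is Vref / 2^n.
LSB = 9.26 / 2^23
LSB = 9.26 / 8388608
LSB = 1.1e-06 V = 0.00110388 mV

0.00110388 mV


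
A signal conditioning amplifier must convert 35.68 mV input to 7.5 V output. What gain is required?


Gain = Vout / Vin (converting to same units).
G = 7.5 V / 35.68 mV
G = 7500.0 mV / 35.68 mV
G = 210.2

210.2


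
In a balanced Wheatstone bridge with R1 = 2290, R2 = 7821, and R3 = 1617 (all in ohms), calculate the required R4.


At balance: R1*R4 = R2*R3, so R4 = R2*R3/R1.
R4 = 7821 * 1617 / 2290
R4 = 12646557 / 2290
R4 = 5522.51 ohm

5522.51 ohm


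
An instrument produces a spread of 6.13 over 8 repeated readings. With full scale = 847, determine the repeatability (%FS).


Repeatability = (spread / full scale) * 100%.
R = (6.13 / 847) * 100
R = 0.724 %FS

0.724 %FS


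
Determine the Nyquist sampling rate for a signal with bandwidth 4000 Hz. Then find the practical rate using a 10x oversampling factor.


By Nyquist theorem, fs_min = 2 * fmax.
fs_min = 2 * 4000 = 8000 Hz
Practical rate = 10 * fs_min = 10 * 8000 = 80000 Hz

fs_min = 8000 Hz, fs_practical = 80000 Hz


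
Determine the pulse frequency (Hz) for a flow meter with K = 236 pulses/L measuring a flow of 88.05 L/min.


Frequency = K * Q / 60 (converting L/min to L/s).
f = 236 * 88.05 / 60
f = 20779.8 / 60
f = 346.33 Hz

346.33 Hz


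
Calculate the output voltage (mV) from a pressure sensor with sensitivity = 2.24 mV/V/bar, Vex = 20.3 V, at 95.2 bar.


Output = sensitivity * Vex * P.
Vout = 2.24 * 20.3 * 95.2
Vout = 45.472 * 95.2
Vout = 4328.93 mV

4328.93 mV


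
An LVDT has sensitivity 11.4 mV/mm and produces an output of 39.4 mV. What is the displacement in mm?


Displacement = Vout / sensitivity.
d = 39.4 / 11.4
d = 3.456 mm

3.456 mm


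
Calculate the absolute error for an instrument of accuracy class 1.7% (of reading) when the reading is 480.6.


Absolute error = (accuracy% / 100) * reading.
Error = (1.7 / 100) * 480.6
Error = 0.017 * 480.6
Error = 8.1702

8.1702


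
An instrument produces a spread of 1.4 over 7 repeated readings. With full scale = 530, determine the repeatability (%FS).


Repeatability = (spread / full scale) * 100%.
R = (1.4 / 530) * 100
R = 0.264 %FS

0.264 %FS


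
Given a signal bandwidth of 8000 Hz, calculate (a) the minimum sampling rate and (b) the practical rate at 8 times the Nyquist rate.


By Nyquist theorem, fs_min = 2 * fmax.
fs_min = 2 * 8000 = 16000 Hz
Practical rate = 8 * fs_min = 8 * 16000 = 128000 Hz

fs_min = 16000 Hz, fs_practical = 128000 Hz


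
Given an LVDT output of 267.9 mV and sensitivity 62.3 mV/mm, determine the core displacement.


Displacement = Vout / sensitivity.
d = 267.9 / 62.3
d = 4.3 mm

4.3 mm


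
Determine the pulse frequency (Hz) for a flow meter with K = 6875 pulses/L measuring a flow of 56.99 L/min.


Frequency = K * Q / 60 (converting L/min to L/s).
f = 6875 * 56.99 / 60
f = 391806.25 / 60
f = 6530.1 Hz

6530.1 Hz


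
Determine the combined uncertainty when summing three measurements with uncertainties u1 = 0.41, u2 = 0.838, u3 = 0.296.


For a sum of independent quantities, uc = sqrt(u1^2 + u2^2 + u3^2).
uc = sqrt(0.41^2 + 0.838^2 + 0.296^2)
uc = sqrt(0.1681 + 0.702244 + 0.087616)
uc = 0.9788

0.9788


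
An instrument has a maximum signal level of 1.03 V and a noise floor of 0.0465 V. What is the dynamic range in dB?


Dynamic range = 20 * log10(Vmax / Vnoise).
DR = 20 * log10(1.03 / 0.0465)
DR = 20 * log10(22.15)
DR = 26.91 dB

26.91 dB


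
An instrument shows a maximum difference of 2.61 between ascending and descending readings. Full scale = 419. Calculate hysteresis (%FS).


Hysteresis = (max difference / full scale) * 100%.
H = (2.61 / 419) * 100
H = 0.623 %FS

0.623 %FS


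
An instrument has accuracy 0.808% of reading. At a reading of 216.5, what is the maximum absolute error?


Absolute error = (accuracy% / 100) * reading.
Error = (0.808 / 100) * 216.5
Error = 0.00808 * 216.5
Error = 1.7493

1.7493


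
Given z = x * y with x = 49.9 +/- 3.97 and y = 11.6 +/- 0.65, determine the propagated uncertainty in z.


For a product z = x*y, the relative uncertainty is:
uz/z = sqrt((ux/x)^2 + (uy/y)^2)
Relative uncertainties: ux/x = 3.97/49.9 = 0.079559
uy/y = 0.65/11.6 = 0.056034
z = 49.9 * 11.6 = 578.8
uz = 578.8 * sqrt(0.079559^2 + 0.056034^2) = 56.328

56.328


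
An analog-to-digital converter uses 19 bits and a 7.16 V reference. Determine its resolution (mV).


The resolution (LSB) of an ADC is Vref / 2^n.
LSB = 7.16 / 2^19
LSB = 7.16 / 524288
LSB = 1.366e-05 V = 0.01365662 mV

0.01365662 mV


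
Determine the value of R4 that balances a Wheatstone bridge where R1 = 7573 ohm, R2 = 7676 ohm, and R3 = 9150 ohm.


At balance: R1*R4 = R2*R3, so R4 = R2*R3/R1.
R4 = 7676 * 9150 / 7573
R4 = 70235400 / 7573
R4 = 9274.45 ohm

9274.45 ohm


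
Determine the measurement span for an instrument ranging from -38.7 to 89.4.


Span = upper range - lower range.
Span = 89.4 - (-38.7)
Span = 128.1

128.1


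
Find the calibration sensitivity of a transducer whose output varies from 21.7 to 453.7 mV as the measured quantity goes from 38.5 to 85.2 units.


Sensitivity = (y2 - y1) / (x2 - x1).
S = (453.7 - 21.7) / (85.2 - 38.5)
S = 432.0 / 46.7
S = 9.2505 mV/unit

9.2505 mV/unit


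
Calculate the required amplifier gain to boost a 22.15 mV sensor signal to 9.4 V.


Gain = Vout / Vin (converting to same units).
G = 9.4 V / 22.15 mV
G = 9400.0 mV / 22.15 mV
G = 424.38

424.38


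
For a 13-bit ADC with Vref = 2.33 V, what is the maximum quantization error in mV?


The maximum quantization error is +/- LSB/2.
LSB = Vref / 2^n = 2.33 / 8192 = 0.00028442 V
Max error = LSB / 2 = 0.00028442 / 2 = 0.00014221 V
Max error = 0.1422 mV

0.1422 mV


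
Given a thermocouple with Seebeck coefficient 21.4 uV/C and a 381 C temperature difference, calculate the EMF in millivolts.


The thermocouple output V = sensitivity * dT.
V = 21.4 uV/C * 381 C
V = 8153.4 uV
V = 8.153 mV

8.153 mV


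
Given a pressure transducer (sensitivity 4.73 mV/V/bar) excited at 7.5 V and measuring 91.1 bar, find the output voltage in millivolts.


Output = sensitivity * Vex * P.
Vout = 4.73 * 7.5 * 91.1
Vout = 35.475 * 91.1
Vout = 3231.77 mV

3231.77 mV


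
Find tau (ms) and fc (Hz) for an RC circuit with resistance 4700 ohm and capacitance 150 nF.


Time constant: tau = R * C.
tau = 4700 * 1.50e-07 = 0.000705 s
tau = 0.705 ms
Cutoff frequency: fc = 1 / (2*pi*R*C).
fc = 1 / (2*pi*0.000705) = 225.75 Hz

tau = 0.705 ms, fc = 225.75 Hz


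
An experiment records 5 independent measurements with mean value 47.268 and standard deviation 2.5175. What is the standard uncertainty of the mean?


The standard uncertainty for Type A evaluation is u = s / sqrt(n).
u = 2.5175 / sqrt(5)
u = 2.5175 / 2.2361
u = 1.1259

1.1259


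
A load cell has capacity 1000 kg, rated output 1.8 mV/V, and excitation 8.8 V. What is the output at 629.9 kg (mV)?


Vout = rated_output * Vex * (load / capacity).
Vout = 1.8 * 8.8 * (629.9 / 1000)
Vout = 1.8 * 8.8 * 0.6299
Vout = 9.978 mV

9.978 mV


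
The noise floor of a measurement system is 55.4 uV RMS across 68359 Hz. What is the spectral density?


Noise spectral density = Vrms / sqrt(BW).
NSD = 55.4 / sqrt(68359)
NSD = 55.4 / 261.4555
NSD = 0.2119 uV/sqrt(Hz)

0.2119 uV/sqrt(Hz)


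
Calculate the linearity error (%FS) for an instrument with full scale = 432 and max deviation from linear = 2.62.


Linearity error = (max deviation / full scale) * 100%.
Linearity = (2.62 / 432) * 100
Linearity = 0.606 %FS

0.606 %FS


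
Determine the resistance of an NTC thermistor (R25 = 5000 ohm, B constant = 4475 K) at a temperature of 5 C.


NTC thermistor equation: Rt = R25 * exp(B * (1/T - 1/T25)).
T in Kelvin: 278.15 K, T25 = 298.15 K
1/T - 1/T25 = 1/278.15 - 1/298.15 = 0.00024117
B * (1/T - 1/T25) = 4475 * 0.00024117 = 1.0792
Rt = 5000 * exp(1.0792) = 14711.9 ohm

14711.9 ohm


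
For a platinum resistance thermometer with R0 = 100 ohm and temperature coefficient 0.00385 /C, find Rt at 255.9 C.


The RTD equation: Rt = R0 * (1 + alpha * T).
Rt = 100 * (1 + 0.00385 * 255.9)
Rt = 100 * (1 + 0.985215)
Rt = 100 * 1.985215
Rt = 198.522 ohm

198.522 ohm


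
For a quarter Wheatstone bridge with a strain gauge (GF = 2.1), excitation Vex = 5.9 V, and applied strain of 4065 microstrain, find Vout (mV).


Quarter bridge output: Vout = (GF * epsilon * Vex) / 4.
Vout = (2.1 * 4065e-6 * 5.9) / 4
Vout = 0.05036535 / 4 V
Vout = 0.01259134 V = 12.5913 mV

12.5913 mV


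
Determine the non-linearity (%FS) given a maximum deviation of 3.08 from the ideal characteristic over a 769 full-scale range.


Linearity error = (max deviation / full scale) * 100%.
Linearity = (3.08 / 769) * 100
Linearity = 0.401 %FS

0.401 %FS


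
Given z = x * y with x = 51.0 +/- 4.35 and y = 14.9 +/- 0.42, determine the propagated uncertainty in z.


For a product z = x*y, the relative uncertainty is:
uz/z = sqrt((ux/x)^2 + (uy/y)^2)
Relative uncertainties: ux/x = 4.35/51.0 = 0.085294
uy/y = 0.42/14.9 = 0.028188
z = 51.0 * 14.9 = 759.9
uz = 759.9 * sqrt(0.085294^2 + 0.028188^2) = 68.263

68.263


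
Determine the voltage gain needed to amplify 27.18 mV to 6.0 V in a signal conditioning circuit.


Gain = Vout / Vin (converting to same units).
G = 6.0 V / 27.18 mV
G = 6000.0 mV / 27.18 mV
G = 220.75

220.75


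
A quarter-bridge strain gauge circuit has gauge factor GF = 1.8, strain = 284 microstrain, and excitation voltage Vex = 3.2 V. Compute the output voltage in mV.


Quarter bridge output: Vout = (GF * epsilon * Vex) / 4.
Vout = (1.8 * 284e-6 * 3.2) / 4
Vout = 0.00163584 / 4 V
Vout = 0.00040896 V = 0.409 mV

0.409 mV


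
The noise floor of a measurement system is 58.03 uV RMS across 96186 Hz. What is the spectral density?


Noise spectral density = Vrms / sqrt(BW).
NSD = 58.03 / sqrt(96186)
NSD = 58.03 / 310.1387
NSD = 0.1871 uV/sqrt(Hz)

0.1871 uV/sqrt(Hz)


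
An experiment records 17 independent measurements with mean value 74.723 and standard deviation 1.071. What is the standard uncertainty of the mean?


The standard uncertainty for Type A evaluation is u = s / sqrt(n).
u = 1.071 / sqrt(17)
u = 1.071 / 4.1231
u = 0.2598

0.2598


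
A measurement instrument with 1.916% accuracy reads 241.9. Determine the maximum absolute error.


Absolute error = (accuracy% / 100) * reading.
Error = (1.916 / 100) * 241.9
Error = 0.01916 * 241.9
Error = 4.6348

4.6348


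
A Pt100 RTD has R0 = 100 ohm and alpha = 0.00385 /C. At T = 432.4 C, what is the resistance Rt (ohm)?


The RTD equation: Rt = R0 * (1 + alpha * T).
Rt = 100 * (1 + 0.00385 * 432.4)
Rt = 100 * (1 + 1.66474)
Rt = 100 * 2.66474
Rt = 266.474 ohm

266.474 ohm


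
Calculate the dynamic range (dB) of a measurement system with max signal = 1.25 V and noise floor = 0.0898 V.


Dynamic range = 20 * log10(Vmax / Vnoise).
DR = 20 * log10(1.25 / 0.0898)
DR = 20 * log10(13.92)
DR = 22.87 dB

22.87 dB


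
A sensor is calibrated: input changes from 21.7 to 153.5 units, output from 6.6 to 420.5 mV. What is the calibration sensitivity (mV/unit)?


Sensitivity = (y2 - y1) / (x2 - x1).
S = (420.5 - 6.6) / (153.5 - 21.7)
S = 413.9 / 131.8
S = 3.1404 mV/unit

3.1404 mV/unit


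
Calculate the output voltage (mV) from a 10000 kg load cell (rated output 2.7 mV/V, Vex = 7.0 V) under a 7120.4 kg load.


Vout = rated_output * Vex * (load / capacity).
Vout = 2.7 * 7.0 * (7120.4 / 10000)
Vout = 2.7 * 7.0 * 0.71204
Vout = 13.458 mV

13.458 mV


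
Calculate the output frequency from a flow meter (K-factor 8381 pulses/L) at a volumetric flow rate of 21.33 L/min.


Frequency = K * Q / 60 (converting L/min to L/s).
f = 8381 * 21.33 / 60
f = 178766.73 / 60
f = 2979.45 Hz

2979.45 Hz


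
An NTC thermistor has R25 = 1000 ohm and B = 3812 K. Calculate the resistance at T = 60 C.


NTC thermistor equation: Rt = R25 * exp(B * (1/T - 1/T25)).
T in Kelvin: 333.15 K, T25 = 298.15 K
1/T - 1/T25 = 1/333.15 - 1/298.15 = -0.00035237
B * (1/T - 1/T25) = 3812 * -0.00035237 = -1.3432
Rt = 1000 * exp(-1.3432) = 261.0 ohm

261.0 ohm


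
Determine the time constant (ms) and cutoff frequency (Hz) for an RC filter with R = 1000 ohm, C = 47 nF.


Time constant: tau = R * C.
tau = 1000 * 4.70e-08 = 4.7e-05 s
tau = 0.047 ms
Cutoff frequency: fc = 1 / (2*pi*R*C).
fc = 1 / (2*pi*4.7e-05) = 3386.28 Hz

tau = 0.047 ms, fc = 3386.28 Hz


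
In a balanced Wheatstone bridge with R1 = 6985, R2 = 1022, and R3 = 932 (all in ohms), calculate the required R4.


At balance: R1*R4 = R2*R3, so R4 = R2*R3/R1.
R4 = 1022 * 932 / 6985
R4 = 952504 / 6985
R4 = 136.36 ohm

136.36 ohm


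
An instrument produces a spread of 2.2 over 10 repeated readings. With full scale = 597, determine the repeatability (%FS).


Repeatability = (spread / full scale) * 100%.
R = (2.2 / 597) * 100
R = 0.369 %FS

0.369 %FS


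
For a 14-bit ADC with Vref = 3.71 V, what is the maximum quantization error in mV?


The maximum quantization error is +/- LSB/2.
LSB = Vref / 2^n = 3.71 / 16384 = 0.00022644 V
Max error = LSB / 2 = 0.00022644 / 2 = 0.00011322 V
Max error = 0.1132 mV

0.1132 mV


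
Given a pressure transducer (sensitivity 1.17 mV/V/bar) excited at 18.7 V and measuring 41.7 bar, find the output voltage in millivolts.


Output = sensitivity * Vex * P.
Vout = 1.17 * 18.7 * 41.7
Vout = 21.879 * 41.7
Vout = 912.35 mV

912.35 mV


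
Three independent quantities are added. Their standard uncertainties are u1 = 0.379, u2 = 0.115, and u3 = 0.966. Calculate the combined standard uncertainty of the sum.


For a sum of independent quantities, uc = sqrt(u1^2 + u2^2 + u3^2).
uc = sqrt(0.379^2 + 0.115^2 + 0.966^2)
uc = sqrt(0.143641 + 0.013225 + 0.933156)
uc = 1.044

1.044


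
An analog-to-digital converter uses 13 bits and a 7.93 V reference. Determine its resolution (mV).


The resolution (LSB) of an ADC is Vref / 2^n.
LSB = 7.93 / 2^13
LSB = 7.93 / 8192
LSB = 0.00096802 V = 0.96801758 mV

0.96801758 mV


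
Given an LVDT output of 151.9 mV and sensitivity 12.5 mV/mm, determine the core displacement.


Displacement = Vout / sensitivity.
d = 151.9 / 12.5
d = 12.152 mm

12.152 mm


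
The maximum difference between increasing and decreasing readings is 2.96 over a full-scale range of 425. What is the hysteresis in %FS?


Hysteresis = (max difference / full scale) * 100%.
H = (2.96 / 425) * 100
H = 0.696 %FS

0.696 %FS


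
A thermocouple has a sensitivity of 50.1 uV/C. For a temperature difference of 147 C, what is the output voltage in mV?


The thermocouple output V = sensitivity * dT.
V = 50.1 uV/C * 147 C
V = 7364.7 uV
V = 7.365 mV

7.365 mV


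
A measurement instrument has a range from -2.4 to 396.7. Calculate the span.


Span = upper range - lower range.
Span = 396.7 - (-2.4)
Span = 399.1

399.1


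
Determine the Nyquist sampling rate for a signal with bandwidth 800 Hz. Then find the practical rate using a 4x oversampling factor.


By Nyquist theorem, fs_min = 2 * fmax.
fs_min = 2 * 800 = 1600 Hz
Practical rate = 4 * fs_min = 4 * 1600 = 6400 Hz

fs_min = 1600 Hz, fs_practical = 6400 Hz


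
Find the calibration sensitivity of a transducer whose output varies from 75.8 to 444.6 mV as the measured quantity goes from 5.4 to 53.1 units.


Sensitivity = (y2 - y1) / (x2 - x1).
S = (444.6 - 75.8) / (53.1 - 5.4)
S = 368.8 / 47.7
S = 7.7317 mV/unit

7.7317 mV/unit


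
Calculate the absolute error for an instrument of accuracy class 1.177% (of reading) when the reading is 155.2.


Absolute error = (accuracy% / 100) * reading.
Error = (1.177 / 100) * 155.2
Error = 0.01177 * 155.2
Error = 1.8267

1.8267


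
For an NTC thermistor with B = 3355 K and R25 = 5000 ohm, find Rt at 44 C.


NTC thermistor equation: Rt = R25 * exp(B * (1/T - 1/T25)).
T in Kelvin: 317.15 K, T25 = 298.15 K
1/T - 1/T25 = 1/317.15 - 1/298.15 = -0.00020093
B * (1/T - 1/T25) = 3355 * -0.00020093 = -0.6741
Rt = 5000 * exp(-0.6741) = 2548.0 ohm

2548.0 ohm


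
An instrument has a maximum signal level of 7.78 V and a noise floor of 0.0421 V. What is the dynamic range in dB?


Dynamic range = 20 * log10(Vmax / Vnoise).
DR = 20 * log10(7.78 / 0.0421)
DR = 20 * log10(184.8)
DR = 45.33 dB

45.33 dB


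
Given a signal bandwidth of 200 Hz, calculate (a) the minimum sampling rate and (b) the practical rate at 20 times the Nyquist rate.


By Nyquist theorem, fs_min = 2 * fmax.
fs_min = 2 * 200 = 400 Hz
Practical rate = 20 * fs_min = 20 * 400 = 8000 Hz

fs_min = 400 Hz, fs_practical = 8000 Hz


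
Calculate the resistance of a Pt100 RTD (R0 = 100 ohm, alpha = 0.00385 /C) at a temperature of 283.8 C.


The RTD equation: Rt = R0 * (1 + alpha * T).
Rt = 100 * (1 + 0.00385 * 283.8)
Rt = 100 * (1 + 1.09263)
Rt = 100 * 2.09263
Rt = 209.263 ohm

209.263 ohm


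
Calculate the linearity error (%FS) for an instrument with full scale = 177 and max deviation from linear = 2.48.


Linearity error = (max deviation / full scale) * 100%.
Linearity = (2.48 / 177) * 100
Linearity = 1.401 %FS

1.401 %FS


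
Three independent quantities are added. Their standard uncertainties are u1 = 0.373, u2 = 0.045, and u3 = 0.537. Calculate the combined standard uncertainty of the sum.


For a sum of independent quantities, uc = sqrt(u1^2 + u2^2 + u3^2).
uc = sqrt(0.373^2 + 0.045^2 + 0.537^2)
uc = sqrt(0.139129 + 0.002025 + 0.288369)
uc = 0.6554

0.6554


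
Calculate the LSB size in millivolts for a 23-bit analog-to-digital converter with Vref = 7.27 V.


The resolution (LSB) of an ADC is Vref / 2^n.
LSB = 7.27 / 2^23
LSB = 7.27 / 8388608
LSB = 8.7e-07 V = 0.00086665 mV

0.00086665 mV


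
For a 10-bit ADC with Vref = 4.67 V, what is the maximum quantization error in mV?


The maximum quantization error is +/- LSB/2.
LSB = Vref / 2^n = 4.67 / 1024 = 0.00456055 V
Max error = LSB / 2 = 0.00456055 / 2 = 0.00228027 V
Max error = 2.2803 mV

2.2803 mV


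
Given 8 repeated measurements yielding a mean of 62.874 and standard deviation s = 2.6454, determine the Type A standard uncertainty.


The standard uncertainty for Type A evaluation is u = s / sqrt(n).
u = 2.6454 / sqrt(8)
u = 2.6454 / 2.8284
u = 0.9353

0.9353


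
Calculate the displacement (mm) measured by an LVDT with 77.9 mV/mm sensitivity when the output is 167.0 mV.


Displacement = Vout / sensitivity.
d = 167.0 / 77.9
d = 2.144 mm

2.144 mm


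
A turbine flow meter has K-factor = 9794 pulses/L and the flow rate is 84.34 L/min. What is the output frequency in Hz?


Frequency = K * Q / 60 (converting L/min to L/s).
f = 9794 * 84.34 / 60
f = 826025.96 / 60
f = 13767.1 Hz

13767.1 Hz


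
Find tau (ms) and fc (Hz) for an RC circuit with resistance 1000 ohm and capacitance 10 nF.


Time constant: tau = R * C.
tau = 1000 * 1.00e-08 = 1e-05 s
tau = 0.01 ms
Cutoff frequency: fc = 1 / (2*pi*R*C).
fc = 1 / (2*pi*1e-05) = 15915.49 Hz

tau = 0.01 ms, fc = 15915.49 Hz


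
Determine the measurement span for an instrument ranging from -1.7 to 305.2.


Span = upper range - lower range.
Span = 305.2 - (-1.7)
Span = 306.9

306.9


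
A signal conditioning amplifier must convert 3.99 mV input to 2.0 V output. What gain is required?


Gain = Vout / Vin (converting to same units).
G = 2.0 V / 3.99 mV
G = 2000.0 mV / 3.99 mV
G = 501.25

501.25


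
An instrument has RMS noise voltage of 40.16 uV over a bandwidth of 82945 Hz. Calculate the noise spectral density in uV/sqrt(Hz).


Noise spectral density = Vrms / sqrt(BW).
NSD = 40.16 / sqrt(82945)
NSD = 40.16 / 288.0017
NSD = 0.1394 uV/sqrt(Hz)

0.1394 uV/sqrt(Hz)


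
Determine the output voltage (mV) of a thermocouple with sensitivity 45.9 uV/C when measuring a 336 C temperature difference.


The thermocouple output V = sensitivity * dT.
V = 45.9 uV/C * 336 C
V = 15422.4 uV
V = 15.422 mV

15.422 mV


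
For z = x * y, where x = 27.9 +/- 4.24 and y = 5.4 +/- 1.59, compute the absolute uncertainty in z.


For a product z = x*y, the relative uncertainty is:
uz/z = sqrt((ux/x)^2 + (uy/y)^2)
Relative uncertainties: ux/x = 4.24/27.9 = 0.151971
uy/y = 1.59/5.4 = 0.294444
z = 27.9 * 5.4 = 150.7
uz = 150.7 * sqrt(0.151971^2 + 0.294444^2) = 49.921

49.921


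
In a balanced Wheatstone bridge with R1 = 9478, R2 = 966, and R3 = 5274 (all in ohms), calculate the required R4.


At balance: R1*R4 = R2*R3, so R4 = R2*R3/R1.
R4 = 966 * 5274 / 9478
R4 = 5094684 / 9478
R4 = 537.53 ohm

537.53 ohm


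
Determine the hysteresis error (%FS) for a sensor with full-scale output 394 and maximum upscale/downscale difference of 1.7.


Hysteresis = (max difference / full scale) * 100%.
H = (1.7 / 394) * 100
H = 0.431 %FS

0.431 %FS


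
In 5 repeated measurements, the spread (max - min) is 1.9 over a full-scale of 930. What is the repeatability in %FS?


Repeatability = (spread / full scale) * 100%.
R = (1.9 / 930) * 100
R = 0.204 %FS

0.204 %FS


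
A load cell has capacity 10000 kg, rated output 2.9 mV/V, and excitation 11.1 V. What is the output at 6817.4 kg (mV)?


Vout = rated_output * Vex * (load / capacity).
Vout = 2.9 * 11.1 * (6817.4 / 10000)
Vout = 2.9 * 11.1 * 0.68174
Vout = 21.945 mV

21.945 mV


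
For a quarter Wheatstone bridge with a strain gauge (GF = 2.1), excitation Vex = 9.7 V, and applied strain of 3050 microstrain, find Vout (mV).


Quarter bridge output: Vout = (GF * epsilon * Vex) / 4.
Vout = (2.1 * 3050e-6 * 9.7) / 4
Vout = 0.0621285 / 4 V
Vout = 0.01553212 V = 15.5321 mV

15.5321 mV


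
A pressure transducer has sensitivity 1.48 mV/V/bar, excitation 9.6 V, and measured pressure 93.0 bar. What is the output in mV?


Output = sensitivity * Vex * P.
Vout = 1.48 * 9.6 * 93.0
Vout = 14.208 * 93.0
Vout = 1321.34 mV

1321.34 mV


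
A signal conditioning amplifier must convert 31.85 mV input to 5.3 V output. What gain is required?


Gain = Vout / Vin (converting to same units).
G = 5.3 V / 31.85 mV
G = 5300.0 mV / 31.85 mV
G = 166.41

166.41


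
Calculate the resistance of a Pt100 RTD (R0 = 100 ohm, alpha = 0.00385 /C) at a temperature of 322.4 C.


The RTD equation: Rt = R0 * (1 + alpha * T).
Rt = 100 * (1 + 0.00385 * 322.4)
Rt = 100 * (1 + 1.24124)
Rt = 100 * 2.24124
Rt = 224.124 ohm

224.124 ohm


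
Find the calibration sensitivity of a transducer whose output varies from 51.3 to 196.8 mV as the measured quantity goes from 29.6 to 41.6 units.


Sensitivity = (y2 - y1) / (x2 - x1).
S = (196.8 - 51.3) / (41.6 - 29.6)
S = 145.5 / 12.0
S = 12.125 mV/unit

12.125 mV/unit


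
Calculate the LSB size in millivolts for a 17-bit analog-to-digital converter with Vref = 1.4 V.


The resolution (LSB) of an ADC is Vref / 2^n.
LSB = 1.4 / 2^17
LSB = 1.4 / 131072
LSB = 1.068e-05 V = 0.01068115 mV

0.01068115 mV


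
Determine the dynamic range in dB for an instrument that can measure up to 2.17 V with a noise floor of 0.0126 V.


Dynamic range = 20 * log10(Vmax / Vnoise).
DR = 20 * log10(2.17 / 0.0126)
DR = 20 * log10(172.22)
DR = 44.72 dB

44.72 dB


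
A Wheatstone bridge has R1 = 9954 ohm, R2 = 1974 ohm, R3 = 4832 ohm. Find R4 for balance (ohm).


At balance: R1*R4 = R2*R3, so R4 = R2*R3/R1.
R4 = 1974 * 4832 / 9954
R4 = 9538368 / 9954
R4 = 958.24 ohm

958.24 ohm


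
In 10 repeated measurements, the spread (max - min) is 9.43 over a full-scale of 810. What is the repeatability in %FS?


Repeatability = (spread / full scale) * 100%.
R = (9.43 / 810) * 100
R = 1.164 %FS

1.164 %FS


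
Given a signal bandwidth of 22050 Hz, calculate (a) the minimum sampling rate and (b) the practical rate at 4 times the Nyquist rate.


By Nyquist theorem, fs_min = 2 * fmax.
fs_min = 2 * 22050 = 44100 Hz
Practical rate = 4 * fs_min = 4 * 44100 = 176400 Hz

fs_min = 44100 Hz, fs_practical = 176400 Hz


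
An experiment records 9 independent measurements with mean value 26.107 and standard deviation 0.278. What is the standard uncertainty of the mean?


The standard uncertainty for Type A evaluation is u = s / sqrt(n).
u = 0.278 / sqrt(9)
u = 0.278 / 3.0
u = 0.0927

0.0927


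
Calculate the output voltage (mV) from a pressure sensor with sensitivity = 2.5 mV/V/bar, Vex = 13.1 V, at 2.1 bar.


Output = sensitivity * Vex * P.
Vout = 2.5 * 13.1 * 2.1
Vout = 32.75 * 2.1
Vout = 68.78 mV

68.78 mV


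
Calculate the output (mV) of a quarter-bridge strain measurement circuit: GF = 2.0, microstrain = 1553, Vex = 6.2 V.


Quarter bridge output: Vout = (GF * epsilon * Vex) / 4.
Vout = (2.0 * 1553e-6 * 6.2) / 4
Vout = 0.0192572 / 4 V
Vout = 0.0048143 V = 4.8143 mV

4.8143 mV
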